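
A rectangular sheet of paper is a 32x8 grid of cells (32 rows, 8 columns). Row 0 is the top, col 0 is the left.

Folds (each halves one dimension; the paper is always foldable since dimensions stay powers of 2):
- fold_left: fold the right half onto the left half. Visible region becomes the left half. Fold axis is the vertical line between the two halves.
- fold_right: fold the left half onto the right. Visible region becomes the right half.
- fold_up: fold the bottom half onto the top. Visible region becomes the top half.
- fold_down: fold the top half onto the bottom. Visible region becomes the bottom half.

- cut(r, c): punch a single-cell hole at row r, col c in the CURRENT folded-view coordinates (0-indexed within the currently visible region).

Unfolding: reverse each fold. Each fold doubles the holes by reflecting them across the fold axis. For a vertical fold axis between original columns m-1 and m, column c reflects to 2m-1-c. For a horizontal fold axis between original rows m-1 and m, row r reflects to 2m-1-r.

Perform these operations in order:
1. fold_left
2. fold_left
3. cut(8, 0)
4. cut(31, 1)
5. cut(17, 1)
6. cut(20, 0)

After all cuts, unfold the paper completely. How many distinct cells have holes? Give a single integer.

Answer: 16

Derivation:
Op 1 fold_left: fold axis v@4; visible region now rows[0,32) x cols[0,4) = 32x4
Op 2 fold_left: fold axis v@2; visible region now rows[0,32) x cols[0,2) = 32x2
Op 3 cut(8, 0): punch at orig (8,0); cuts so far [(8, 0)]; region rows[0,32) x cols[0,2) = 32x2
Op 4 cut(31, 1): punch at orig (31,1); cuts so far [(8, 0), (31, 1)]; region rows[0,32) x cols[0,2) = 32x2
Op 5 cut(17, 1): punch at orig (17,1); cuts so far [(8, 0), (17, 1), (31, 1)]; region rows[0,32) x cols[0,2) = 32x2
Op 6 cut(20, 0): punch at orig (20,0); cuts so far [(8, 0), (17, 1), (20, 0), (31, 1)]; region rows[0,32) x cols[0,2) = 32x2
Unfold 1 (reflect across v@2): 8 holes -> [(8, 0), (8, 3), (17, 1), (17, 2), (20, 0), (20, 3), (31, 1), (31, 2)]
Unfold 2 (reflect across v@4): 16 holes -> [(8, 0), (8, 3), (8, 4), (8, 7), (17, 1), (17, 2), (17, 5), (17, 6), (20, 0), (20, 3), (20, 4), (20, 7), (31, 1), (31, 2), (31, 5), (31, 6)]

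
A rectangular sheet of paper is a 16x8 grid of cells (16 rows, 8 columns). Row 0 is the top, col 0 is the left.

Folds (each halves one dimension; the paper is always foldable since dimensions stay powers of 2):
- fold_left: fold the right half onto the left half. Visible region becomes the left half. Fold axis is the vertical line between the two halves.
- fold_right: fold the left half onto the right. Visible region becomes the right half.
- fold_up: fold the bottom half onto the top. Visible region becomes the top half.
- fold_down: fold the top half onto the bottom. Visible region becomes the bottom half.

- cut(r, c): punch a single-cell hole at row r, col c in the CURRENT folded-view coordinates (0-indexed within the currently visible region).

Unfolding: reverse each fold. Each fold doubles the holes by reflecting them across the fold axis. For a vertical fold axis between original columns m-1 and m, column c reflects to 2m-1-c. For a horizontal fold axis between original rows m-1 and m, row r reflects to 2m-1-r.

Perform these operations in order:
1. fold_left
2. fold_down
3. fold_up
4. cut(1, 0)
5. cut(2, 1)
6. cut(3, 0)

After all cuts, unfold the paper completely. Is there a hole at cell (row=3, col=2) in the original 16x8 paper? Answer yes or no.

Op 1 fold_left: fold axis v@4; visible region now rows[0,16) x cols[0,4) = 16x4
Op 2 fold_down: fold axis h@8; visible region now rows[8,16) x cols[0,4) = 8x4
Op 3 fold_up: fold axis h@12; visible region now rows[8,12) x cols[0,4) = 4x4
Op 4 cut(1, 0): punch at orig (9,0); cuts so far [(9, 0)]; region rows[8,12) x cols[0,4) = 4x4
Op 5 cut(2, 1): punch at orig (10,1); cuts so far [(9, 0), (10, 1)]; region rows[8,12) x cols[0,4) = 4x4
Op 6 cut(3, 0): punch at orig (11,0); cuts so far [(9, 0), (10, 1), (11, 0)]; region rows[8,12) x cols[0,4) = 4x4
Unfold 1 (reflect across h@12): 6 holes -> [(9, 0), (10, 1), (11, 0), (12, 0), (13, 1), (14, 0)]
Unfold 2 (reflect across h@8): 12 holes -> [(1, 0), (2, 1), (3, 0), (4, 0), (5, 1), (6, 0), (9, 0), (10, 1), (11, 0), (12, 0), (13, 1), (14, 0)]
Unfold 3 (reflect across v@4): 24 holes -> [(1, 0), (1, 7), (2, 1), (2, 6), (3, 0), (3, 7), (4, 0), (4, 7), (5, 1), (5, 6), (6, 0), (6, 7), (9, 0), (9, 7), (10, 1), (10, 6), (11, 0), (11, 7), (12, 0), (12, 7), (13, 1), (13, 6), (14, 0), (14, 7)]
Holes: [(1, 0), (1, 7), (2, 1), (2, 6), (3, 0), (3, 7), (4, 0), (4, 7), (5, 1), (5, 6), (6, 0), (6, 7), (9, 0), (9, 7), (10, 1), (10, 6), (11, 0), (11, 7), (12, 0), (12, 7), (13, 1), (13, 6), (14, 0), (14, 7)]

Answer: no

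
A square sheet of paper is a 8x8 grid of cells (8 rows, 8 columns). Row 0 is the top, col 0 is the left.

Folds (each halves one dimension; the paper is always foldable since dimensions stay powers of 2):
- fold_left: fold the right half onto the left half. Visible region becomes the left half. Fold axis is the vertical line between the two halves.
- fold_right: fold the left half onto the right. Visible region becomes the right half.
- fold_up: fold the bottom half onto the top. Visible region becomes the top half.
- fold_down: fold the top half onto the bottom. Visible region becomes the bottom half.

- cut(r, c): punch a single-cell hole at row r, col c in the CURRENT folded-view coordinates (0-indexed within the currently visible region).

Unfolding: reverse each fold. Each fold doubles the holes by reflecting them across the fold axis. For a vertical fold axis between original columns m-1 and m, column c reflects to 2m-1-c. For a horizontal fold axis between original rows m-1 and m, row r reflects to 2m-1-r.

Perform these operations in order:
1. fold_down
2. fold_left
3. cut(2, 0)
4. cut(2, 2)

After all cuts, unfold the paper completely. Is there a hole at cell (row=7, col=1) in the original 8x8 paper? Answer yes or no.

Op 1 fold_down: fold axis h@4; visible region now rows[4,8) x cols[0,8) = 4x8
Op 2 fold_left: fold axis v@4; visible region now rows[4,8) x cols[0,4) = 4x4
Op 3 cut(2, 0): punch at orig (6,0); cuts so far [(6, 0)]; region rows[4,8) x cols[0,4) = 4x4
Op 4 cut(2, 2): punch at orig (6,2); cuts so far [(6, 0), (6, 2)]; region rows[4,8) x cols[0,4) = 4x4
Unfold 1 (reflect across v@4): 4 holes -> [(6, 0), (6, 2), (6, 5), (6, 7)]
Unfold 2 (reflect across h@4): 8 holes -> [(1, 0), (1, 2), (1, 5), (1, 7), (6, 0), (6, 2), (6, 5), (6, 7)]
Holes: [(1, 0), (1, 2), (1, 5), (1, 7), (6, 0), (6, 2), (6, 5), (6, 7)]

Answer: no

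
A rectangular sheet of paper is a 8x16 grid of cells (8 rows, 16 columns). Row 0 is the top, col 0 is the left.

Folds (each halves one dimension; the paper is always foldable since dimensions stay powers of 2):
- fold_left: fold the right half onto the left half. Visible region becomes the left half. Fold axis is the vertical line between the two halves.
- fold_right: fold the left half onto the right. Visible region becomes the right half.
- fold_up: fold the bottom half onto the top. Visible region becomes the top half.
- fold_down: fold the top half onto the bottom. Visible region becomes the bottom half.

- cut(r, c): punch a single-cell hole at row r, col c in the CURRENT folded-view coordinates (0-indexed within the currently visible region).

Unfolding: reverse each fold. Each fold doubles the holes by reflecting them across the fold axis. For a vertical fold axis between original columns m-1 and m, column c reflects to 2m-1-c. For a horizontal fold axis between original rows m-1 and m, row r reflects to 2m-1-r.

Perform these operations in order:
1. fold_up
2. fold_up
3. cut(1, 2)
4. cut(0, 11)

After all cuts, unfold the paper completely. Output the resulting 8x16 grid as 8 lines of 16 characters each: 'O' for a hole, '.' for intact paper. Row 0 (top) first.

Op 1 fold_up: fold axis h@4; visible region now rows[0,4) x cols[0,16) = 4x16
Op 2 fold_up: fold axis h@2; visible region now rows[0,2) x cols[0,16) = 2x16
Op 3 cut(1, 2): punch at orig (1,2); cuts so far [(1, 2)]; region rows[0,2) x cols[0,16) = 2x16
Op 4 cut(0, 11): punch at orig (0,11); cuts so far [(0, 11), (1, 2)]; region rows[0,2) x cols[0,16) = 2x16
Unfold 1 (reflect across h@2): 4 holes -> [(0, 11), (1, 2), (2, 2), (3, 11)]
Unfold 2 (reflect across h@4): 8 holes -> [(0, 11), (1, 2), (2, 2), (3, 11), (4, 11), (5, 2), (6, 2), (7, 11)]

Answer: ...........O....
..O.............
..O.............
...........O....
...........O....
..O.............
..O.............
...........O....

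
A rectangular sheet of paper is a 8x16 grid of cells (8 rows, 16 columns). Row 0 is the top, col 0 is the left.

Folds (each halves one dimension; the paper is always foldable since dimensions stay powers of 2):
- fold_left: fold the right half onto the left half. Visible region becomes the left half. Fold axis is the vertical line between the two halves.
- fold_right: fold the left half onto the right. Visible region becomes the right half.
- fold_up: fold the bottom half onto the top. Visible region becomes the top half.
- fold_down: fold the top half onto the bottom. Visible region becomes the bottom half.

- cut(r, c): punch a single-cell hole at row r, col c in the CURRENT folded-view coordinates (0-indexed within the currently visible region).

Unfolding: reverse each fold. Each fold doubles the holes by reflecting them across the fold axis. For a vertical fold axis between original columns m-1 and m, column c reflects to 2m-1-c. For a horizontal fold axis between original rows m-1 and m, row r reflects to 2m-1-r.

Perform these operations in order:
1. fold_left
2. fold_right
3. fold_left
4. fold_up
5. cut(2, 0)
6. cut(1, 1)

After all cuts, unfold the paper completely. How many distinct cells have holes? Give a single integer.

Op 1 fold_left: fold axis v@8; visible region now rows[0,8) x cols[0,8) = 8x8
Op 2 fold_right: fold axis v@4; visible region now rows[0,8) x cols[4,8) = 8x4
Op 3 fold_left: fold axis v@6; visible region now rows[0,8) x cols[4,6) = 8x2
Op 4 fold_up: fold axis h@4; visible region now rows[0,4) x cols[4,6) = 4x2
Op 5 cut(2, 0): punch at orig (2,4); cuts so far [(2, 4)]; region rows[0,4) x cols[4,6) = 4x2
Op 6 cut(1, 1): punch at orig (1,5); cuts so far [(1, 5), (2, 4)]; region rows[0,4) x cols[4,6) = 4x2
Unfold 1 (reflect across h@4): 4 holes -> [(1, 5), (2, 4), (5, 4), (6, 5)]
Unfold 2 (reflect across v@6): 8 holes -> [(1, 5), (1, 6), (2, 4), (2, 7), (5, 4), (5, 7), (6, 5), (6, 6)]
Unfold 3 (reflect across v@4): 16 holes -> [(1, 1), (1, 2), (1, 5), (1, 6), (2, 0), (2, 3), (2, 4), (2, 7), (5, 0), (5, 3), (5, 4), (5, 7), (6, 1), (6, 2), (6, 5), (6, 6)]
Unfold 4 (reflect across v@8): 32 holes -> [(1, 1), (1, 2), (1, 5), (1, 6), (1, 9), (1, 10), (1, 13), (1, 14), (2, 0), (2, 3), (2, 4), (2, 7), (2, 8), (2, 11), (2, 12), (2, 15), (5, 0), (5, 3), (5, 4), (5, 7), (5, 8), (5, 11), (5, 12), (5, 15), (6, 1), (6, 2), (6, 5), (6, 6), (6, 9), (6, 10), (6, 13), (6, 14)]

Answer: 32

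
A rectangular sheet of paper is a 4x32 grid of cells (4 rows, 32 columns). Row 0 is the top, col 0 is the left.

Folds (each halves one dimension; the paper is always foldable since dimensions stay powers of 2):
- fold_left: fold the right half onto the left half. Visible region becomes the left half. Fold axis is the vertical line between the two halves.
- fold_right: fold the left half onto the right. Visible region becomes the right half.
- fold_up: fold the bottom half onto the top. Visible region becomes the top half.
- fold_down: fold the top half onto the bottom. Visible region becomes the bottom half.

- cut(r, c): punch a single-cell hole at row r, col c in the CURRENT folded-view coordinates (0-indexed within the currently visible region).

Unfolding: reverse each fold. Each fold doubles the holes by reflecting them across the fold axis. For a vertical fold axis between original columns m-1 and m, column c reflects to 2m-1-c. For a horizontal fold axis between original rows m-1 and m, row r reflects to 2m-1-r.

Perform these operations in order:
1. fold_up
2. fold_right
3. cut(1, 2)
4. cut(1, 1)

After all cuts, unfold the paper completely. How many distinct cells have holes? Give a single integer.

Answer: 8

Derivation:
Op 1 fold_up: fold axis h@2; visible region now rows[0,2) x cols[0,32) = 2x32
Op 2 fold_right: fold axis v@16; visible region now rows[0,2) x cols[16,32) = 2x16
Op 3 cut(1, 2): punch at orig (1,18); cuts so far [(1, 18)]; region rows[0,2) x cols[16,32) = 2x16
Op 4 cut(1, 1): punch at orig (1,17); cuts so far [(1, 17), (1, 18)]; region rows[0,2) x cols[16,32) = 2x16
Unfold 1 (reflect across v@16): 4 holes -> [(1, 13), (1, 14), (1, 17), (1, 18)]
Unfold 2 (reflect across h@2): 8 holes -> [(1, 13), (1, 14), (1, 17), (1, 18), (2, 13), (2, 14), (2, 17), (2, 18)]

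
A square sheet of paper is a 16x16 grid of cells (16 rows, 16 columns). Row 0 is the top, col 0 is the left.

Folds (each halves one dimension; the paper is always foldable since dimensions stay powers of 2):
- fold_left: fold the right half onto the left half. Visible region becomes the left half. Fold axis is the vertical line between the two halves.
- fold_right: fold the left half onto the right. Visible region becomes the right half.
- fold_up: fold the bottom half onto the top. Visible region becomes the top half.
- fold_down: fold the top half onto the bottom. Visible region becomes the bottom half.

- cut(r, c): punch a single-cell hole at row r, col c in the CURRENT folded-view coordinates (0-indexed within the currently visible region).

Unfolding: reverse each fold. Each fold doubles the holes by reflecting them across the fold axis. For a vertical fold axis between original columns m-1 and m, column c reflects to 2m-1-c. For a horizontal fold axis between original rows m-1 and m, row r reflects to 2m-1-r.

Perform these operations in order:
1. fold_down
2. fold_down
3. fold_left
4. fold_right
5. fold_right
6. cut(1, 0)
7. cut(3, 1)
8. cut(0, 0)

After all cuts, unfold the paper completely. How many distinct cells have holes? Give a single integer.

Answer: 96

Derivation:
Op 1 fold_down: fold axis h@8; visible region now rows[8,16) x cols[0,16) = 8x16
Op 2 fold_down: fold axis h@12; visible region now rows[12,16) x cols[0,16) = 4x16
Op 3 fold_left: fold axis v@8; visible region now rows[12,16) x cols[0,8) = 4x8
Op 4 fold_right: fold axis v@4; visible region now rows[12,16) x cols[4,8) = 4x4
Op 5 fold_right: fold axis v@6; visible region now rows[12,16) x cols[6,8) = 4x2
Op 6 cut(1, 0): punch at orig (13,6); cuts so far [(13, 6)]; region rows[12,16) x cols[6,8) = 4x2
Op 7 cut(3, 1): punch at orig (15,7); cuts so far [(13, 6), (15, 7)]; region rows[12,16) x cols[6,8) = 4x2
Op 8 cut(0, 0): punch at orig (12,6); cuts so far [(12, 6), (13, 6), (15, 7)]; region rows[12,16) x cols[6,8) = 4x2
Unfold 1 (reflect across v@6): 6 holes -> [(12, 5), (12, 6), (13, 5), (13, 6), (15, 4), (15, 7)]
Unfold 2 (reflect across v@4): 12 holes -> [(12, 1), (12, 2), (12, 5), (12, 6), (13, 1), (13, 2), (13, 5), (13, 6), (15, 0), (15, 3), (15, 4), (15, 7)]
Unfold 3 (reflect across v@8): 24 holes -> [(12, 1), (12, 2), (12, 5), (12, 6), (12, 9), (12, 10), (12, 13), (12, 14), (13, 1), (13, 2), (13, 5), (13, 6), (13, 9), (13, 10), (13, 13), (13, 14), (15, 0), (15, 3), (15, 4), (15, 7), (15, 8), (15, 11), (15, 12), (15, 15)]
Unfold 4 (reflect across h@12): 48 holes -> [(8, 0), (8, 3), (8, 4), (8, 7), (8, 8), (8, 11), (8, 12), (8, 15), (10, 1), (10, 2), (10, 5), (10, 6), (10, 9), (10, 10), (10, 13), (10, 14), (11, 1), (11, 2), (11, 5), (11, 6), (11, 9), (11, 10), (11, 13), (11, 14), (12, 1), (12, 2), (12, 5), (12, 6), (12, 9), (12, 10), (12, 13), (12, 14), (13, 1), (13, 2), (13, 5), (13, 6), (13, 9), (13, 10), (13, 13), (13, 14), (15, 0), (15, 3), (15, 4), (15, 7), (15, 8), (15, 11), (15, 12), (15, 15)]
Unfold 5 (reflect across h@8): 96 holes -> [(0, 0), (0, 3), (0, 4), (0, 7), (0, 8), (0, 11), (0, 12), (0, 15), (2, 1), (2, 2), (2, 5), (2, 6), (2, 9), (2, 10), (2, 13), (2, 14), (3, 1), (3, 2), (3, 5), (3, 6), (3, 9), (3, 10), (3, 13), (3, 14), (4, 1), (4, 2), (4, 5), (4, 6), (4, 9), (4, 10), (4, 13), (4, 14), (5, 1), (5, 2), (5, 5), (5, 6), (5, 9), (5, 10), (5, 13), (5, 14), (7, 0), (7, 3), (7, 4), (7, 7), (7, 8), (7, 11), (7, 12), (7, 15), (8, 0), (8, 3), (8, 4), (8, 7), (8, 8), (8, 11), (8, 12), (8, 15), (10, 1), (10, 2), (10, 5), (10, 6), (10, 9), (10, 10), (10, 13), (10, 14), (11, 1), (11, 2), (11, 5), (11, 6), (11, 9), (11, 10), (11, 13), (11, 14), (12, 1), (12, 2), (12, 5), (12, 6), (12, 9), (12, 10), (12, 13), (12, 14), (13, 1), (13, 2), (13, 5), (13, 6), (13, 9), (13, 10), (13, 13), (13, 14), (15, 0), (15, 3), (15, 4), (15, 7), (15, 8), (15, 11), (15, 12), (15, 15)]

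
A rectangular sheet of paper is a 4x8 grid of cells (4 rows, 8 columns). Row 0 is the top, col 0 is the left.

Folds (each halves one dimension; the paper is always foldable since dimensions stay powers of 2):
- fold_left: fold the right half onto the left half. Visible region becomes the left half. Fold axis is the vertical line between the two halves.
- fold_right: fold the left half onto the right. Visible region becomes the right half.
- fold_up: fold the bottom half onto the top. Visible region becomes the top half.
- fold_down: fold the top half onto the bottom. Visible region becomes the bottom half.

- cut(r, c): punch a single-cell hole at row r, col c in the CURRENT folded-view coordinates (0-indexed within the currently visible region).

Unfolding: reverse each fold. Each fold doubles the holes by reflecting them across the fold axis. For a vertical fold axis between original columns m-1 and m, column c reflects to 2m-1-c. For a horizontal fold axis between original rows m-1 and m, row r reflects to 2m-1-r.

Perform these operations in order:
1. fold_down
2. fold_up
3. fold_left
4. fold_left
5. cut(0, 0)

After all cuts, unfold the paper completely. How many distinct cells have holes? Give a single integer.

Op 1 fold_down: fold axis h@2; visible region now rows[2,4) x cols[0,8) = 2x8
Op 2 fold_up: fold axis h@3; visible region now rows[2,3) x cols[0,8) = 1x8
Op 3 fold_left: fold axis v@4; visible region now rows[2,3) x cols[0,4) = 1x4
Op 4 fold_left: fold axis v@2; visible region now rows[2,3) x cols[0,2) = 1x2
Op 5 cut(0, 0): punch at orig (2,0); cuts so far [(2, 0)]; region rows[2,3) x cols[0,2) = 1x2
Unfold 1 (reflect across v@2): 2 holes -> [(2, 0), (2, 3)]
Unfold 2 (reflect across v@4): 4 holes -> [(2, 0), (2, 3), (2, 4), (2, 7)]
Unfold 3 (reflect across h@3): 8 holes -> [(2, 0), (2, 3), (2, 4), (2, 7), (3, 0), (3, 3), (3, 4), (3, 7)]
Unfold 4 (reflect across h@2): 16 holes -> [(0, 0), (0, 3), (0, 4), (0, 7), (1, 0), (1, 3), (1, 4), (1, 7), (2, 0), (2, 3), (2, 4), (2, 7), (3, 0), (3, 3), (3, 4), (3, 7)]

Answer: 16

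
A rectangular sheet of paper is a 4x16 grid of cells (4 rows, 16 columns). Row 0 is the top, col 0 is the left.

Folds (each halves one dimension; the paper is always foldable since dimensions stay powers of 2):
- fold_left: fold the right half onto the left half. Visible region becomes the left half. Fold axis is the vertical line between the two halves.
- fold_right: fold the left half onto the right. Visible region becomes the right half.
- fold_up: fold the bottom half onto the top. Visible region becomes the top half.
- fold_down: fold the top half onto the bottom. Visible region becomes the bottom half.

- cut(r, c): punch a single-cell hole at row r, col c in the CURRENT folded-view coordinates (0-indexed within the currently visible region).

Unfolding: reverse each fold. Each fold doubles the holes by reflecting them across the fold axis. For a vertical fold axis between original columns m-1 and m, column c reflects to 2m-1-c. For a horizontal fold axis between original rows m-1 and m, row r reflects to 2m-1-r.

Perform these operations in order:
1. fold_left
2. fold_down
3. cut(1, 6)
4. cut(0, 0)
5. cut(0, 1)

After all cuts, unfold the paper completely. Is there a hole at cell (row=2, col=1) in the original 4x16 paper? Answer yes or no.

Op 1 fold_left: fold axis v@8; visible region now rows[0,4) x cols[0,8) = 4x8
Op 2 fold_down: fold axis h@2; visible region now rows[2,4) x cols[0,8) = 2x8
Op 3 cut(1, 6): punch at orig (3,6); cuts so far [(3, 6)]; region rows[2,4) x cols[0,8) = 2x8
Op 4 cut(0, 0): punch at orig (2,0); cuts so far [(2, 0), (3, 6)]; region rows[2,4) x cols[0,8) = 2x8
Op 5 cut(0, 1): punch at orig (2,1); cuts so far [(2, 0), (2, 1), (3, 6)]; region rows[2,4) x cols[0,8) = 2x8
Unfold 1 (reflect across h@2): 6 holes -> [(0, 6), (1, 0), (1, 1), (2, 0), (2, 1), (3, 6)]
Unfold 2 (reflect across v@8): 12 holes -> [(0, 6), (0, 9), (1, 0), (1, 1), (1, 14), (1, 15), (2, 0), (2, 1), (2, 14), (2, 15), (3, 6), (3, 9)]
Holes: [(0, 6), (0, 9), (1, 0), (1, 1), (1, 14), (1, 15), (2, 0), (2, 1), (2, 14), (2, 15), (3, 6), (3, 9)]

Answer: yes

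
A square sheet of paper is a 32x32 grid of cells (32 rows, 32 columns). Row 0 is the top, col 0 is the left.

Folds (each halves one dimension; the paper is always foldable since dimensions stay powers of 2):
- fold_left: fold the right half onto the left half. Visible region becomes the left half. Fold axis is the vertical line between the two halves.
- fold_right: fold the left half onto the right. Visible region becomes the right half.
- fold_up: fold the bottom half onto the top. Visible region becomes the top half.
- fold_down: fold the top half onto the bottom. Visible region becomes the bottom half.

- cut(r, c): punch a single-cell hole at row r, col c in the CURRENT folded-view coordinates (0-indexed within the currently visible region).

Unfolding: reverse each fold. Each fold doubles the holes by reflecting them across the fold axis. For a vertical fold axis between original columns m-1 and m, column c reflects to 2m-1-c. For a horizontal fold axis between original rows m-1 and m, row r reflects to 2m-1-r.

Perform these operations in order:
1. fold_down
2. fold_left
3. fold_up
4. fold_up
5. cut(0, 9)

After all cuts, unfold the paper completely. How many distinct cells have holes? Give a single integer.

Op 1 fold_down: fold axis h@16; visible region now rows[16,32) x cols[0,32) = 16x32
Op 2 fold_left: fold axis v@16; visible region now rows[16,32) x cols[0,16) = 16x16
Op 3 fold_up: fold axis h@24; visible region now rows[16,24) x cols[0,16) = 8x16
Op 4 fold_up: fold axis h@20; visible region now rows[16,20) x cols[0,16) = 4x16
Op 5 cut(0, 9): punch at orig (16,9); cuts so far [(16, 9)]; region rows[16,20) x cols[0,16) = 4x16
Unfold 1 (reflect across h@20): 2 holes -> [(16, 9), (23, 9)]
Unfold 2 (reflect across h@24): 4 holes -> [(16, 9), (23, 9), (24, 9), (31, 9)]
Unfold 3 (reflect across v@16): 8 holes -> [(16, 9), (16, 22), (23, 9), (23, 22), (24, 9), (24, 22), (31, 9), (31, 22)]
Unfold 4 (reflect across h@16): 16 holes -> [(0, 9), (0, 22), (7, 9), (7, 22), (8, 9), (8, 22), (15, 9), (15, 22), (16, 9), (16, 22), (23, 9), (23, 22), (24, 9), (24, 22), (31, 9), (31, 22)]

Answer: 16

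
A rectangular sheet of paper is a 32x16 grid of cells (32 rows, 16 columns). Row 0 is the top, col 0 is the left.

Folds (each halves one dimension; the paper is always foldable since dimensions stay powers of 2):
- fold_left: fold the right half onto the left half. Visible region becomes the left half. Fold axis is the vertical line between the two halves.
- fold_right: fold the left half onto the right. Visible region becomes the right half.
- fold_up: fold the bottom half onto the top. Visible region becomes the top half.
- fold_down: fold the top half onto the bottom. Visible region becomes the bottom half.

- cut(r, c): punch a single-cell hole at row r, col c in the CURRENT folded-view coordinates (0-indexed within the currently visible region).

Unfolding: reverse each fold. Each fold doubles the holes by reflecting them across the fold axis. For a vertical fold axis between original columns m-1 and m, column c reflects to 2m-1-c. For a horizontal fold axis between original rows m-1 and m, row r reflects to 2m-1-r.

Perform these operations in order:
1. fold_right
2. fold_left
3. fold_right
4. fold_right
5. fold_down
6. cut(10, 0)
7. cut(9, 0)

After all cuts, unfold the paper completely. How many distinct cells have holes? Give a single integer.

Op 1 fold_right: fold axis v@8; visible region now rows[0,32) x cols[8,16) = 32x8
Op 2 fold_left: fold axis v@12; visible region now rows[0,32) x cols[8,12) = 32x4
Op 3 fold_right: fold axis v@10; visible region now rows[0,32) x cols[10,12) = 32x2
Op 4 fold_right: fold axis v@11; visible region now rows[0,32) x cols[11,12) = 32x1
Op 5 fold_down: fold axis h@16; visible region now rows[16,32) x cols[11,12) = 16x1
Op 6 cut(10, 0): punch at orig (26,11); cuts so far [(26, 11)]; region rows[16,32) x cols[11,12) = 16x1
Op 7 cut(9, 0): punch at orig (25,11); cuts so far [(25, 11), (26, 11)]; region rows[16,32) x cols[11,12) = 16x1
Unfold 1 (reflect across h@16): 4 holes -> [(5, 11), (6, 11), (25, 11), (26, 11)]
Unfold 2 (reflect across v@11): 8 holes -> [(5, 10), (5, 11), (6, 10), (6, 11), (25, 10), (25, 11), (26, 10), (26, 11)]
Unfold 3 (reflect across v@10): 16 holes -> [(5, 8), (5, 9), (5, 10), (5, 11), (6, 8), (6, 9), (6, 10), (6, 11), (25, 8), (25, 9), (25, 10), (25, 11), (26, 8), (26, 9), (26, 10), (26, 11)]
Unfold 4 (reflect across v@12): 32 holes -> [(5, 8), (5, 9), (5, 10), (5, 11), (5, 12), (5, 13), (5, 14), (5, 15), (6, 8), (6, 9), (6, 10), (6, 11), (6, 12), (6, 13), (6, 14), (6, 15), (25, 8), (25, 9), (25, 10), (25, 11), (25, 12), (25, 13), (25, 14), (25, 15), (26, 8), (26, 9), (26, 10), (26, 11), (26, 12), (26, 13), (26, 14), (26, 15)]
Unfold 5 (reflect across v@8): 64 holes -> [(5, 0), (5, 1), (5, 2), (5, 3), (5, 4), (5, 5), (5, 6), (5, 7), (5, 8), (5, 9), (5, 10), (5, 11), (5, 12), (5, 13), (5, 14), (5, 15), (6, 0), (6, 1), (6, 2), (6, 3), (6, 4), (6, 5), (6, 6), (6, 7), (6, 8), (6, 9), (6, 10), (6, 11), (6, 12), (6, 13), (6, 14), (6, 15), (25, 0), (25, 1), (25, 2), (25, 3), (25, 4), (25, 5), (25, 6), (25, 7), (25, 8), (25, 9), (25, 10), (25, 11), (25, 12), (25, 13), (25, 14), (25, 15), (26, 0), (26, 1), (26, 2), (26, 3), (26, 4), (26, 5), (26, 6), (26, 7), (26, 8), (26, 9), (26, 10), (26, 11), (26, 12), (26, 13), (26, 14), (26, 15)]

Answer: 64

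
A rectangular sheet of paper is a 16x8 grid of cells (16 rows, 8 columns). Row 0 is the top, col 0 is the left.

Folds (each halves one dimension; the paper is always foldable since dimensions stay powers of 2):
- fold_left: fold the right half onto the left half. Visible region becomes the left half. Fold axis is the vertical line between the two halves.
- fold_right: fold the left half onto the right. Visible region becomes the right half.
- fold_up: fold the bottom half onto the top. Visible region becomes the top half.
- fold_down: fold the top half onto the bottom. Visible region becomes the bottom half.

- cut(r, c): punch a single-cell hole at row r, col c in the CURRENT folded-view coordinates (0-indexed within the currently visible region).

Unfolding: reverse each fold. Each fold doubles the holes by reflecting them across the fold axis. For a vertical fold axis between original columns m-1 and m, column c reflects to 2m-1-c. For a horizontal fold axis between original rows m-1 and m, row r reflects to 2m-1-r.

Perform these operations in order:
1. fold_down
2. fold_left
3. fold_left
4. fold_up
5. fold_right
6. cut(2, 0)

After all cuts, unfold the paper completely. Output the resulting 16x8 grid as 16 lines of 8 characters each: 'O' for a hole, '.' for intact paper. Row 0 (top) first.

Answer: ........
........
OOOOOOOO
........
........
OOOOOOOO
........
........
........
........
OOOOOOOO
........
........
OOOOOOOO
........
........

Derivation:
Op 1 fold_down: fold axis h@8; visible region now rows[8,16) x cols[0,8) = 8x8
Op 2 fold_left: fold axis v@4; visible region now rows[8,16) x cols[0,4) = 8x4
Op 3 fold_left: fold axis v@2; visible region now rows[8,16) x cols[0,2) = 8x2
Op 4 fold_up: fold axis h@12; visible region now rows[8,12) x cols[0,2) = 4x2
Op 5 fold_right: fold axis v@1; visible region now rows[8,12) x cols[1,2) = 4x1
Op 6 cut(2, 0): punch at orig (10,1); cuts so far [(10, 1)]; region rows[8,12) x cols[1,2) = 4x1
Unfold 1 (reflect across v@1): 2 holes -> [(10, 0), (10, 1)]
Unfold 2 (reflect across h@12): 4 holes -> [(10, 0), (10, 1), (13, 0), (13, 1)]
Unfold 3 (reflect across v@2): 8 holes -> [(10, 0), (10, 1), (10, 2), (10, 3), (13, 0), (13, 1), (13, 2), (13, 3)]
Unfold 4 (reflect across v@4): 16 holes -> [(10, 0), (10, 1), (10, 2), (10, 3), (10, 4), (10, 5), (10, 6), (10, 7), (13, 0), (13, 1), (13, 2), (13, 3), (13, 4), (13, 5), (13, 6), (13, 7)]
Unfold 5 (reflect across h@8): 32 holes -> [(2, 0), (2, 1), (2, 2), (2, 3), (2, 4), (2, 5), (2, 6), (2, 7), (5, 0), (5, 1), (5, 2), (5, 3), (5, 4), (5, 5), (5, 6), (5, 7), (10, 0), (10, 1), (10, 2), (10, 3), (10, 4), (10, 5), (10, 6), (10, 7), (13, 0), (13, 1), (13, 2), (13, 3), (13, 4), (13, 5), (13, 6), (13, 7)]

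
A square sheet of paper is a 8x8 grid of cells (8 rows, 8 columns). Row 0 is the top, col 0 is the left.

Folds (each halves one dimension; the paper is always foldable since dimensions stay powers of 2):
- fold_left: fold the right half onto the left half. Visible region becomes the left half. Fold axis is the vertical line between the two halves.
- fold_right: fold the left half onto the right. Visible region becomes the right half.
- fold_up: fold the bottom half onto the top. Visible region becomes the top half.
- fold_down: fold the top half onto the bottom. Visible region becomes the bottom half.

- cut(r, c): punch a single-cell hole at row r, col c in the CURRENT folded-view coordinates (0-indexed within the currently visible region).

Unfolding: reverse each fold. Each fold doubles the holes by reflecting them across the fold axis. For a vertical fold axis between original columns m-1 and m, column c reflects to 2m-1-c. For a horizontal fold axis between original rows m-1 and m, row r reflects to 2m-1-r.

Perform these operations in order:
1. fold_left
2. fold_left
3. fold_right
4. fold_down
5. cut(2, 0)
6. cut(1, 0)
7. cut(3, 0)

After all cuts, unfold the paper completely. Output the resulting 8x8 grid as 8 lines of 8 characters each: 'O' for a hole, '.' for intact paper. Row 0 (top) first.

Op 1 fold_left: fold axis v@4; visible region now rows[0,8) x cols[0,4) = 8x4
Op 2 fold_left: fold axis v@2; visible region now rows[0,8) x cols[0,2) = 8x2
Op 3 fold_right: fold axis v@1; visible region now rows[0,8) x cols[1,2) = 8x1
Op 4 fold_down: fold axis h@4; visible region now rows[4,8) x cols[1,2) = 4x1
Op 5 cut(2, 0): punch at orig (6,1); cuts so far [(6, 1)]; region rows[4,8) x cols[1,2) = 4x1
Op 6 cut(1, 0): punch at orig (5,1); cuts so far [(5, 1), (6, 1)]; region rows[4,8) x cols[1,2) = 4x1
Op 7 cut(3, 0): punch at orig (7,1); cuts so far [(5, 1), (6, 1), (7, 1)]; region rows[4,8) x cols[1,2) = 4x1
Unfold 1 (reflect across h@4): 6 holes -> [(0, 1), (1, 1), (2, 1), (5, 1), (6, 1), (7, 1)]
Unfold 2 (reflect across v@1): 12 holes -> [(0, 0), (0, 1), (1, 0), (1, 1), (2, 0), (2, 1), (5, 0), (5, 1), (6, 0), (6, 1), (7, 0), (7, 1)]
Unfold 3 (reflect across v@2): 24 holes -> [(0, 0), (0, 1), (0, 2), (0, 3), (1, 0), (1, 1), (1, 2), (1, 3), (2, 0), (2, 1), (2, 2), (2, 3), (5, 0), (5, 1), (5, 2), (5, 3), (6, 0), (6, 1), (6, 2), (6, 3), (7, 0), (7, 1), (7, 2), (7, 3)]
Unfold 4 (reflect across v@4): 48 holes -> [(0, 0), (0, 1), (0, 2), (0, 3), (0, 4), (0, 5), (0, 6), (0, 7), (1, 0), (1, 1), (1, 2), (1, 3), (1, 4), (1, 5), (1, 6), (1, 7), (2, 0), (2, 1), (2, 2), (2, 3), (2, 4), (2, 5), (2, 6), (2, 7), (5, 0), (5, 1), (5, 2), (5, 3), (5, 4), (5, 5), (5, 6), (5, 7), (6, 0), (6, 1), (6, 2), (6, 3), (6, 4), (6, 5), (6, 6), (6, 7), (7, 0), (7, 1), (7, 2), (7, 3), (7, 4), (7, 5), (7, 6), (7, 7)]

Answer: OOOOOOOO
OOOOOOOO
OOOOOOOO
........
........
OOOOOOOO
OOOOOOOO
OOOOOOOO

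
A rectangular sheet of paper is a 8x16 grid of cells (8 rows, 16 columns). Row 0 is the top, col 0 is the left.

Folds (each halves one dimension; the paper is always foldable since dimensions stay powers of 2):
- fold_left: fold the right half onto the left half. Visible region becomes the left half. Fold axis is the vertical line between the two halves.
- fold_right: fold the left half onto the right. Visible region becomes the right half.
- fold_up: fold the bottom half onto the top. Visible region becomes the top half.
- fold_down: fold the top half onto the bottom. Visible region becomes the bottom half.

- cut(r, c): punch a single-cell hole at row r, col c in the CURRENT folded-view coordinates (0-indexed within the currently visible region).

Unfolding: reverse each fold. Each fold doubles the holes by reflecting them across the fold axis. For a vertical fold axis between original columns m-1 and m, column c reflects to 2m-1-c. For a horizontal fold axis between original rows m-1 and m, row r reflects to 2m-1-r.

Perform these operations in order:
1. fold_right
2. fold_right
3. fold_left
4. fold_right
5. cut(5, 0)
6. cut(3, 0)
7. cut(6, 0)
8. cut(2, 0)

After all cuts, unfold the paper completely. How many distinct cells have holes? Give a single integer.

Answer: 64

Derivation:
Op 1 fold_right: fold axis v@8; visible region now rows[0,8) x cols[8,16) = 8x8
Op 2 fold_right: fold axis v@12; visible region now rows[0,8) x cols[12,16) = 8x4
Op 3 fold_left: fold axis v@14; visible region now rows[0,8) x cols[12,14) = 8x2
Op 4 fold_right: fold axis v@13; visible region now rows[0,8) x cols[13,14) = 8x1
Op 5 cut(5, 0): punch at orig (5,13); cuts so far [(5, 13)]; region rows[0,8) x cols[13,14) = 8x1
Op 6 cut(3, 0): punch at orig (3,13); cuts so far [(3, 13), (5, 13)]; region rows[0,8) x cols[13,14) = 8x1
Op 7 cut(6, 0): punch at orig (6,13); cuts so far [(3, 13), (5, 13), (6, 13)]; region rows[0,8) x cols[13,14) = 8x1
Op 8 cut(2, 0): punch at orig (2,13); cuts so far [(2, 13), (3, 13), (5, 13), (6, 13)]; region rows[0,8) x cols[13,14) = 8x1
Unfold 1 (reflect across v@13): 8 holes -> [(2, 12), (2, 13), (3, 12), (3, 13), (5, 12), (5, 13), (6, 12), (6, 13)]
Unfold 2 (reflect across v@14): 16 holes -> [(2, 12), (2, 13), (2, 14), (2, 15), (3, 12), (3, 13), (3, 14), (3, 15), (5, 12), (5, 13), (5, 14), (5, 15), (6, 12), (6, 13), (6, 14), (6, 15)]
Unfold 3 (reflect across v@12): 32 holes -> [(2, 8), (2, 9), (2, 10), (2, 11), (2, 12), (2, 13), (2, 14), (2, 15), (3, 8), (3, 9), (3, 10), (3, 11), (3, 12), (3, 13), (3, 14), (3, 15), (5, 8), (5, 9), (5, 10), (5, 11), (5, 12), (5, 13), (5, 14), (5, 15), (6, 8), (6, 9), (6, 10), (6, 11), (6, 12), (6, 13), (6, 14), (6, 15)]
Unfold 4 (reflect across v@8): 64 holes -> [(2, 0), (2, 1), (2, 2), (2, 3), (2, 4), (2, 5), (2, 6), (2, 7), (2, 8), (2, 9), (2, 10), (2, 11), (2, 12), (2, 13), (2, 14), (2, 15), (3, 0), (3, 1), (3, 2), (3, 3), (3, 4), (3, 5), (3, 6), (3, 7), (3, 8), (3, 9), (3, 10), (3, 11), (3, 12), (3, 13), (3, 14), (3, 15), (5, 0), (5, 1), (5, 2), (5, 3), (5, 4), (5, 5), (5, 6), (5, 7), (5, 8), (5, 9), (5, 10), (5, 11), (5, 12), (5, 13), (5, 14), (5, 15), (6, 0), (6, 1), (6, 2), (6, 3), (6, 4), (6, 5), (6, 6), (6, 7), (6, 8), (6, 9), (6, 10), (6, 11), (6, 12), (6, 13), (6, 14), (6, 15)]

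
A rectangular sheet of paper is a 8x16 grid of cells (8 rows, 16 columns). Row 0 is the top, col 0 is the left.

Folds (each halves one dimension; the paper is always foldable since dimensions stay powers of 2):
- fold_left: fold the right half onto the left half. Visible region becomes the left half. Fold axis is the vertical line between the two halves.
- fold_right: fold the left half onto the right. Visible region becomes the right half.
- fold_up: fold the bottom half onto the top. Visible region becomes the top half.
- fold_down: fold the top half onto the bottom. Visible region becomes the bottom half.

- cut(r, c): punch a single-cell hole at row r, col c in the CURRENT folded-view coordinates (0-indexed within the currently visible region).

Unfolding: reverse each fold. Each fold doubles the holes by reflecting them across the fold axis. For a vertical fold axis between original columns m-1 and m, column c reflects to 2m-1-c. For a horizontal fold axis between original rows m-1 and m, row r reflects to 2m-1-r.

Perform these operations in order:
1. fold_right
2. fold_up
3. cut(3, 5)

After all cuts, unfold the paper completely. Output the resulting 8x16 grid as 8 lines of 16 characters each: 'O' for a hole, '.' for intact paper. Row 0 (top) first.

Op 1 fold_right: fold axis v@8; visible region now rows[0,8) x cols[8,16) = 8x8
Op 2 fold_up: fold axis h@4; visible region now rows[0,4) x cols[8,16) = 4x8
Op 3 cut(3, 5): punch at orig (3,13); cuts so far [(3, 13)]; region rows[0,4) x cols[8,16) = 4x8
Unfold 1 (reflect across h@4): 2 holes -> [(3, 13), (4, 13)]
Unfold 2 (reflect across v@8): 4 holes -> [(3, 2), (3, 13), (4, 2), (4, 13)]

Answer: ................
................
................
..O..........O..
..O..........O..
................
................
................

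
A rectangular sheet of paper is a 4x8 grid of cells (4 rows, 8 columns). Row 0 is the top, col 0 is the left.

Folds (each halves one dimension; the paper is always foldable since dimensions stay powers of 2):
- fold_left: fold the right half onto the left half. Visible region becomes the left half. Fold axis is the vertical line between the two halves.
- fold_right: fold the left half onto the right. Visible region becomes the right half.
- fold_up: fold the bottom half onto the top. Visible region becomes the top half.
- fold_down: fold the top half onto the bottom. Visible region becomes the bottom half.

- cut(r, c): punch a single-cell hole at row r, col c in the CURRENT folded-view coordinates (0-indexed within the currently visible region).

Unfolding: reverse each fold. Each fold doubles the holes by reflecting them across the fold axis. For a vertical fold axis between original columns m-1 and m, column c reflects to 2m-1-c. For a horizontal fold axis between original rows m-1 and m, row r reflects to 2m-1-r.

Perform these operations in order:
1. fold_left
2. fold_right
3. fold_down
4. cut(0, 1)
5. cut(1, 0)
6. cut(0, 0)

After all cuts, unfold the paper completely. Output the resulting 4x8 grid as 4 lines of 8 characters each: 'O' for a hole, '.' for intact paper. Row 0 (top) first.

Answer: .OO..OO.
OOOOOOOO
OOOOOOOO
.OO..OO.

Derivation:
Op 1 fold_left: fold axis v@4; visible region now rows[0,4) x cols[0,4) = 4x4
Op 2 fold_right: fold axis v@2; visible region now rows[0,4) x cols[2,4) = 4x2
Op 3 fold_down: fold axis h@2; visible region now rows[2,4) x cols[2,4) = 2x2
Op 4 cut(0, 1): punch at orig (2,3); cuts so far [(2, 3)]; region rows[2,4) x cols[2,4) = 2x2
Op 5 cut(1, 0): punch at orig (3,2); cuts so far [(2, 3), (3, 2)]; region rows[2,4) x cols[2,4) = 2x2
Op 6 cut(0, 0): punch at orig (2,2); cuts so far [(2, 2), (2, 3), (3, 2)]; region rows[2,4) x cols[2,4) = 2x2
Unfold 1 (reflect across h@2): 6 holes -> [(0, 2), (1, 2), (1, 3), (2, 2), (2, 3), (3, 2)]
Unfold 2 (reflect across v@2): 12 holes -> [(0, 1), (0, 2), (1, 0), (1, 1), (1, 2), (1, 3), (2, 0), (2, 1), (2, 2), (2, 3), (3, 1), (3, 2)]
Unfold 3 (reflect across v@4): 24 holes -> [(0, 1), (0, 2), (0, 5), (0, 6), (1, 0), (1, 1), (1, 2), (1, 3), (1, 4), (1, 5), (1, 6), (1, 7), (2, 0), (2, 1), (2, 2), (2, 3), (2, 4), (2, 5), (2, 6), (2, 7), (3, 1), (3, 2), (3, 5), (3, 6)]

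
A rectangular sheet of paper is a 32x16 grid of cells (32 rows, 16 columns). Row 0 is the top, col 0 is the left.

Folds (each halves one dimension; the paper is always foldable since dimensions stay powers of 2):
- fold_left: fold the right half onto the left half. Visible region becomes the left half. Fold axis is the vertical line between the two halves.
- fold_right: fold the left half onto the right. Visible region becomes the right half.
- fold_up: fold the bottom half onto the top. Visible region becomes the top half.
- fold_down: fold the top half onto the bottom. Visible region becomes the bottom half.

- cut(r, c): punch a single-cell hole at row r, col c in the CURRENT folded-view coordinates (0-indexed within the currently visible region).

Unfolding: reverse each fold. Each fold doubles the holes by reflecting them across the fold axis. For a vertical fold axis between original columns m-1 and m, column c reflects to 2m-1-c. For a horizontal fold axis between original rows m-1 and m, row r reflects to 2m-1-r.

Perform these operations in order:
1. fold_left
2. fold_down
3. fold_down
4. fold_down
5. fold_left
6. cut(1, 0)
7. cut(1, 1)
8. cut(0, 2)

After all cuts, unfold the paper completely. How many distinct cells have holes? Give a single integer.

Op 1 fold_left: fold axis v@8; visible region now rows[0,32) x cols[0,8) = 32x8
Op 2 fold_down: fold axis h@16; visible region now rows[16,32) x cols[0,8) = 16x8
Op 3 fold_down: fold axis h@24; visible region now rows[24,32) x cols[0,8) = 8x8
Op 4 fold_down: fold axis h@28; visible region now rows[28,32) x cols[0,8) = 4x8
Op 5 fold_left: fold axis v@4; visible region now rows[28,32) x cols[0,4) = 4x4
Op 6 cut(1, 0): punch at orig (29,0); cuts so far [(29, 0)]; region rows[28,32) x cols[0,4) = 4x4
Op 7 cut(1, 1): punch at orig (29,1); cuts so far [(29, 0), (29, 1)]; region rows[28,32) x cols[0,4) = 4x4
Op 8 cut(0, 2): punch at orig (28,2); cuts so far [(28, 2), (29, 0), (29, 1)]; region rows[28,32) x cols[0,4) = 4x4
Unfold 1 (reflect across v@4): 6 holes -> [(28, 2), (28, 5), (29, 0), (29, 1), (29, 6), (29, 7)]
Unfold 2 (reflect across h@28): 12 holes -> [(26, 0), (26, 1), (26, 6), (26, 7), (27, 2), (27, 5), (28, 2), (28, 5), (29, 0), (29, 1), (29, 6), (29, 7)]
Unfold 3 (reflect across h@24): 24 holes -> [(18, 0), (18, 1), (18, 6), (18, 7), (19, 2), (19, 5), (20, 2), (20, 5), (21, 0), (21, 1), (21, 6), (21, 7), (26, 0), (26, 1), (26, 6), (26, 7), (27, 2), (27, 5), (28, 2), (28, 5), (29, 0), (29, 1), (29, 6), (29, 7)]
Unfold 4 (reflect across h@16): 48 holes -> [(2, 0), (2, 1), (2, 6), (2, 7), (3, 2), (3, 5), (4, 2), (4, 5), (5, 0), (5, 1), (5, 6), (5, 7), (10, 0), (10, 1), (10, 6), (10, 7), (11, 2), (11, 5), (12, 2), (12, 5), (13, 0), (13, 1), (13, 6), (13, 7), (18, 0), (18, 1), (18, 6), (18, 7), (19, 2), (19, 5), (20, 2), (20, 5), (21, 0), (21, 1), (21, 6), (21, 7), (26, 0), (26, 1), (26, 6), (26, 7), (27, 2), (27, 5), (28, 2), (28, 5), (29, 0), (29, 1), (29, 6), (29, 7)]
Unfold 5 (reflect across v@8): 96 holes -> [(2, 0), (2, 1), (2, 6), (2, 7), (2, 8), (2, 9), (2, 14), (2, 15), (3, 2), (3, 5), (3, 10), (3, 13), (4, 2), (4, 5), (4, 10), (4, 13), (5, 0), (5, 1), (5, 6), (5, 7), (5, 8), (5, 9), (5, 14), (5, 15), (10, 0), (10, 1), (10, 6), (10, 7), (10, 8), (10, 9), (10, 14), (10, 15), (11, 2), (11, 5), (11, 10), (11, 13), (12, 2), (12, 5), (12, 10), (12, 13), (13, 0), (13, 1), (13, 6), (13, 7), (13, 8), (13, 9), (13, 14), (13, 15), (18, 0), (18, 1), (18, 6), (18, 7), (18, 8), (18, 9), (18, 14), (18, 15), (19, 2), (19, 5), (19, 10), (19, 13), (20, 2), (20, 5), (20, 10), (20, 13), (21, 0), (21, 1), (21, 6), (21, 7), (21, 8), (21, 9), (21, 14), (21, 15), (26, 0), (26, 1), (26, 6), (26, 7), (26, 8), (26, 9), (26, 14), (26, 15), (27, 2), (27, 5), (27, 10), (27, 13), (28, 2), (28, 5), (28, 10), (28, 13), (29, 0), (29, 1), (29, 6), (29, 7), (29, 8), (29, 9), (29, 14), (29, 15)]

Answer: 96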